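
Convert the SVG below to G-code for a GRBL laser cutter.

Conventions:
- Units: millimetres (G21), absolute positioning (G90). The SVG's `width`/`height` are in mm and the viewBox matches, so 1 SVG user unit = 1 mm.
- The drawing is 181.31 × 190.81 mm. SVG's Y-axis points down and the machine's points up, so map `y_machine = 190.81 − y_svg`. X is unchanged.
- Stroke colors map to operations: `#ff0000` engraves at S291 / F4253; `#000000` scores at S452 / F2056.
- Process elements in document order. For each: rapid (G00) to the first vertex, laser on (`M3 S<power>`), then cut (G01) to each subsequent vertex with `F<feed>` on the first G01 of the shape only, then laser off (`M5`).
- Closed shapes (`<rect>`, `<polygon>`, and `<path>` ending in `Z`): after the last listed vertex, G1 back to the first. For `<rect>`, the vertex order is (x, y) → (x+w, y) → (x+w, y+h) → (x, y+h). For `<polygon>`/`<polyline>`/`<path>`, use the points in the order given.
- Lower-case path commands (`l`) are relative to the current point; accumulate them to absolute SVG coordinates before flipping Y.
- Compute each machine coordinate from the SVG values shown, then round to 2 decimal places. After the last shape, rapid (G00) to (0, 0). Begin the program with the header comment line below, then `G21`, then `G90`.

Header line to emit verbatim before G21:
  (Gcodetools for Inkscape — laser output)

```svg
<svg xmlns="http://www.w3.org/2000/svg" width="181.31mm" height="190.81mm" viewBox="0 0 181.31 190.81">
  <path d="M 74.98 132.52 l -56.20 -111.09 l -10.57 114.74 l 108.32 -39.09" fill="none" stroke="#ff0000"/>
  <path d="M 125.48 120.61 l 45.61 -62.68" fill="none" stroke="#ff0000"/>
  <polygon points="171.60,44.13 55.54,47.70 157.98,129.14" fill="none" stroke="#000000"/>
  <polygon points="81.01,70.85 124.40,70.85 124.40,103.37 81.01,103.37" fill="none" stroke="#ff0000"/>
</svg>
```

(Gcodetools for Inkscape — laser output)
G21
G90
G00 X74.98 Y58.29
M3 S291
G01 X18.78 Y169.38 F4253
G01 X8.21 Y54.64
G01 X116.53 Y93.73
M5
G00 X125.48 Y70.20
M3 S291
G01 X171.09 Y132.88 F4253
M5
G00 X171.60 Y146.68
M3 S452
G01 X55.54 Y143.11 F2056
G01 X157.98 Y61.67
G01 X171.60 Y146.68
M5
G00 X81.01 Y119.96
M3 S291
G01 X124.40 Y119.96 F4253
G01 X124.40 Y87.44
G01 X81.01 Y87.44
G01 X81.01 Y119.96
M5
G00 X0.00 Y0.00

viewBox `0 0 181.31 190.81` with mm width/height → 1 unit = 1 mm. Flip: y_m = 190.81 − y_svg.

**Shape 1** — `<path>` open polyline, stroke `#ff0000` → engrave (S291, F4253). Machine vertices: (74.98,58.29) → (18.78,169.38) → (8.21,54.64) → (116.53,93.73). Open path.

**Shape 2** — `<path>` line segment, stroke `#ff0000` → engrave (S291, F4253). Machine vertices: (125.48,70.20) → (171.09,132.88). Open path.

**Shape 3** — `<polygon>` closed polygon, stroke `#000000` → score (S452, F2056). Machine vertices: (171.60,146.68) → (55.54,143.11) → (157.98,61.67) → (171.60,146.68). Closed: final G1 returns to the first vertex.

**Shape 4** — `<polygon>` rectangle, stroke `#ff0000` → engrave (S291, F4253). Machine vertices: (81.01,119.96) → (124.40,119.96) → (124.40,87.44) → (81.01,87.44) → (81.01,119.96). Closed: final G1 returns to the first vertex.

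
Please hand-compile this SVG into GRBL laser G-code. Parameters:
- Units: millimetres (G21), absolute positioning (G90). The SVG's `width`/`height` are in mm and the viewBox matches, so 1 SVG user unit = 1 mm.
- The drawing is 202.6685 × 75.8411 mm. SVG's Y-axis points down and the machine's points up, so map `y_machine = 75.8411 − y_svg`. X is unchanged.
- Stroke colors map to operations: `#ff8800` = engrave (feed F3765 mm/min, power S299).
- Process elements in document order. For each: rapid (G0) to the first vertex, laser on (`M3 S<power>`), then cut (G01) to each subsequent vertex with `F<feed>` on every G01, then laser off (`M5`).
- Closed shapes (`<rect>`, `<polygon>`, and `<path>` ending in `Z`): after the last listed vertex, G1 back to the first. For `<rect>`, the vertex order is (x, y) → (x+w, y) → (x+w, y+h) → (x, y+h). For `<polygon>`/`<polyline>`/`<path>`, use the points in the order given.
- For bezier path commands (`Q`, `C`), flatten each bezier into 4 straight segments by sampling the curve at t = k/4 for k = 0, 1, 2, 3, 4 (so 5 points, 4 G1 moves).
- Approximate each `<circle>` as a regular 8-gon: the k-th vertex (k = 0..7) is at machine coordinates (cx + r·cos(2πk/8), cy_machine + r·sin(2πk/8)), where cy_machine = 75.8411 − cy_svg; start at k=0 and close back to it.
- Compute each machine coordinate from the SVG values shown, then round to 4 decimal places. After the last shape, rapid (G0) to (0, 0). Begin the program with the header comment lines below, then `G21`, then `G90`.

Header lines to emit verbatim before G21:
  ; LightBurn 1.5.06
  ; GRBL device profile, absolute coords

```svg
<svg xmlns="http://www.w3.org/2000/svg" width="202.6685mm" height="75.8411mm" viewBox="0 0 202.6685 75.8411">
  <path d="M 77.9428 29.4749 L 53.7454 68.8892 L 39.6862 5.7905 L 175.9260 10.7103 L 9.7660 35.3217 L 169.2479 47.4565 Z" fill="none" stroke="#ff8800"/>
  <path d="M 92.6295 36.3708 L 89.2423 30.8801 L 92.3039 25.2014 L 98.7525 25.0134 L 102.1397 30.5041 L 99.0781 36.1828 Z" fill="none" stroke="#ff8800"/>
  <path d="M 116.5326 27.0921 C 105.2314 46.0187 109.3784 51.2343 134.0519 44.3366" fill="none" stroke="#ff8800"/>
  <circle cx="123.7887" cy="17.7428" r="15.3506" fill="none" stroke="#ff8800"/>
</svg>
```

; LightBurn 1.5.06
; GRBL device profile, absolute coords
G21
G90
G0 X77.9428 Y46.3662
M3 S299
G01 X53.7454 Y6.9519 F3765
G01 X39.6862 Y70.0506 F3765
G01 X175.9260 Y65.1308 F3765
G01 X9.7660 Y40.5194 F3765
G01 X169.2479 Y28.3846 F3765
G01 X77.9428 Y46.3662 F3765
M5
G0 X92.6295 Y39.4703
M3 S299
G01 X89.2423 Y44.9610 F3765
G01 X92.3039 Y50.6397 F3765
G01 X98.7525 Y50.8277 F3765
G01 X102.1397 Y45.3370 F3765
G01 X99.0781 Y39.6583 F3765
G01 X92.6295 Y39.4703 F3765
M5
G0 X116.5326 Y48.7490
M3 S299
G01 X111.0326 Y37.0999 F3765
G01 X111.8017 Y30.4426 F3765
G01 X119.3161 Y28.6274 F3765
G01 X134.0519 Y31.5045 F3765
M5
G0 X139.1393 Y58.0983
M3 S299
G01 X134.6432 Y68.9528 F3765
G01 X123.7887 Y73.4489 F3765
G01 X112.9342 Y68.9528 F3765
G01 X108.4381 Y58.0983 F3765
G01 X112.9342 Y47.2438 F3765
G01 X123.7887 Y42.7477 F3765
G01 X134.6432 Y47.2438 F3765
G01 X139.1393 Y58.0983 F3765
M5
G0 X0.0000 Y0.0000

1 u = 1 mm; y_m = 75.8411 − y.

[1] `<path>` closed polygon, #ff8800→engrave S299 F3765: (77.9428,46.3662) → (53.7454,6.9519) → (39.6862,70.0506) → (175.9260,65.1308) → (9.7660,40.5194) → (169.2479,28.3846) → (77.9428,46.3662) (closed)

[2] `<path>` regular polygon, #ff8800→engrave S299 F3765: (92.6295,39.4703) → (89.2423,44.9610) → (92.3039,50.6397) → (98.7525,50.8277) → (102.1397,45.3370) → (99.0781,39.6583) → (92.6295,39.4703) (closed)

[3] `<path>` cubic bezier, #ff8800→engrave S299 F3765: (116.5326,48.7490) → (111.0326,37.0999) → (111.8017,30.4426) → (119.3161,28.6274) → (134.0519,31.5045)

[4] `<circle>` circle, #ff8800→engrave S299 F3765: (139.1393,58.0983) → (134.6432,68.9528) → (123.7887,73.4489) → (112.9342,68.9528) → (108.4381,58.0983) → (112.9342,47.2438) → (123.7887,42.7477) → (134.6432,47.2438) → (139.1393,58.0983) (closed)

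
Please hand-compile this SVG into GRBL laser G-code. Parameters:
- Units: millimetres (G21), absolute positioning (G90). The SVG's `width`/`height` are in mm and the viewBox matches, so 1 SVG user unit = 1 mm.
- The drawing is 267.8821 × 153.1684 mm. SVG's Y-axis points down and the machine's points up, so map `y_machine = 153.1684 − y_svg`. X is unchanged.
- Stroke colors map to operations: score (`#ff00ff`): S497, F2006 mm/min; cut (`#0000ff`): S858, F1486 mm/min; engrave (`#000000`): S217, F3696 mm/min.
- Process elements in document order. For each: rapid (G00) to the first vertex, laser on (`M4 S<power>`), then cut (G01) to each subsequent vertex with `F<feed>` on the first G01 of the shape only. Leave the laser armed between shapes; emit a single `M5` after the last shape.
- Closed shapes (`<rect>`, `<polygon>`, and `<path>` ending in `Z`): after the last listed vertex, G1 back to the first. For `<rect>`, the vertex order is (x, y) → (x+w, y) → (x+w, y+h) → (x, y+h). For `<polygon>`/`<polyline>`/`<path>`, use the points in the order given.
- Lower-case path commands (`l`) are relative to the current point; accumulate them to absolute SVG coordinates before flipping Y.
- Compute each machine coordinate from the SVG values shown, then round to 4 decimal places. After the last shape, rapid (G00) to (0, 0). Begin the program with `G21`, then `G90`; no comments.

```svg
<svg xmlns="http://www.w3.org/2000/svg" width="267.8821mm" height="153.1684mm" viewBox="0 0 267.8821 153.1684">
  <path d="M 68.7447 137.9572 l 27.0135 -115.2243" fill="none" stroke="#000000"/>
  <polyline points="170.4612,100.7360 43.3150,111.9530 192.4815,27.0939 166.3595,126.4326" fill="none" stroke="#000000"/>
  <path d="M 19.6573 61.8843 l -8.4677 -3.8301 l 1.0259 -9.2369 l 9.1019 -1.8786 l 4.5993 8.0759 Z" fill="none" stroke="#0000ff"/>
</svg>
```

Since the viewBox matches the mm dimensions, user units are millimetres directly. The only transform is the Y-flip y_m = 153.1684 − y_svg.

Shape 1 is a line segment drawn with `<path>`. Its stroke #000000 means engrave at S217, F3696. After flipping Y the toolpath is (68.7447,15.2112) → (95.7582,130.4355).

Shape 2 is a open polyline drawn with `<polyline>`. Its stroke #000000 means engrave at S217, F3696. After flipping Y the toolpath is (170.4612,52.4324) → (43.3150,41.2154) → (192.4815,126.0745) → (166.3595,26.7358).

Shape 3 is a regular polygon drawn with `<path>`. Its stroke #0000ff means cut at S858, F1486. After flipping Y the toolpath is (19.6573,91.2841) → (11.1896,95.1142) → (12.2155,104.3511) → (21.3174,106.2297) → (25.9167,98.1538) → (19.6573,91.2841), returning to the start.

G21
G90
G00 X68.7447 Y15.2112
M4 S217
G01 X95.7582 Y130.4355 F3696
G00 X170.4612 Y52.4324
M4 S217
G01 X43.3150 Y41.2154 F3696
G01 X192.4815 Y126.0745
G01 X166.3595 Y26.7358
G00 X19.6573 Y91.2841
M4 S858
G01 X11.1896 Y95.1142 F1486
G01 X12.2155 Y104.3511
G01 X21.3174 Y106.2297
G01 X25.9167 Y98.1538
G01 X19.6573 Y91.2841
M5
G00 X0.0000 Y0.0000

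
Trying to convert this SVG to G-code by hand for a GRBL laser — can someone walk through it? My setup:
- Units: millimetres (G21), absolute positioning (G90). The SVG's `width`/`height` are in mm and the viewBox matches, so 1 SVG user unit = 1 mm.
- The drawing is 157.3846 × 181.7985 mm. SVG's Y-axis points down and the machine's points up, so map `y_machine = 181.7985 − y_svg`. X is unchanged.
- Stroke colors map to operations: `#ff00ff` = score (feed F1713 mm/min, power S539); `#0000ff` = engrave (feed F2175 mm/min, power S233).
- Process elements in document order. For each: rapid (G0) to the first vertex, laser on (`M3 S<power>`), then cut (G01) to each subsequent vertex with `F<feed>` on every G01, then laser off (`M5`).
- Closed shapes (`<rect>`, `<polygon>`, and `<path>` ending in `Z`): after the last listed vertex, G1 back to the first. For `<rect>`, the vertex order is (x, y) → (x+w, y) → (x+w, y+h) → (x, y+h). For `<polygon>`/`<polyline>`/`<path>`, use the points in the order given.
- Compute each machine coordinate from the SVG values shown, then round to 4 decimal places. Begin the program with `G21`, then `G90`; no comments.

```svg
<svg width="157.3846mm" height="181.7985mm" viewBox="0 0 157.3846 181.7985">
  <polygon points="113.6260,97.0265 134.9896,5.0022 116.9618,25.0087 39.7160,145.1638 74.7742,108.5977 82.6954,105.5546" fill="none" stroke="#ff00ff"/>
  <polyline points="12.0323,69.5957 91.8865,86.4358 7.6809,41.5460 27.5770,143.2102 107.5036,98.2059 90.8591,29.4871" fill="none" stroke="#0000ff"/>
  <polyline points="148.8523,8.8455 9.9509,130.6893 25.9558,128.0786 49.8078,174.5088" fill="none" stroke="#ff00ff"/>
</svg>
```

G21
G90
G0 X113.6260 Y84.7720
M3 S539
G01 X134.9896 Y176.7963 F1713
G01 X116.9618 Y156.7898 F1713
G01 X39.7160 Y36.6347 F1713
G01 X74.7742 Y73.2008 F1713
G01 X82.6954 Y76.2439 F1713
G01 X113.6260 Y84.7720 F1713
M5
G0 X12.0323 Y112.2028
M3 S233
G01 X91.8865 Y95.3627 F2175
G01 X7.6809 Y140.2525 F2175
G01 X27.5770 Y38.5883 F2175
G01 X107.5036 Y83.5926 F2175
G01 X90.8591 Y152.3114 F2175
M5
G0 X148.8523 Y172.9530
M3 S539
G01 X9.9509 Y51.1092 F1713
G01 X25.9558 Y53.7199 F1713
G01 X49.8078 Y7.2897 F1713
M5

Since the viewBox matches the mm dimensions, user units are millimetres directly. The only transform is the Y-flip y_m = 181.7985 − y_svg.

Shape 1 is a closed polygon drawn with `<polygon>`. Its stroke #ff00ff means score at S539, F1713. After flipping Y the toolpath is (113.6260,84.7720) → (134.9896,176.7963) → (116.9618,156.7898) → (39.7160,36.6347) → (74.7742,73.2008) → (82.6954,76.2439) → (113.6260,84.7720), returning to the start.

Shape 2 is a open polyline drawn with `<polyline>`. Its stroke #0000ff means engrave at S233, F2175. After flipping Y the toolpath is (12.0323,112.2028) → (91.8865,95.3627) → (7.6809,140.2525) → (27.5770,38.5883) → (107.5036,83.5926) → (90.8591,152.3114).

Shape 3 is a open polyline drawn with `<polyline>`. Its stroke #ff00ff means score at S539, F1713. After flipping Y the toolpath is (148.8523,172.9530) → (9.9509,51.1092) → (25.9558,53.7199) → (49.8078,7.2897).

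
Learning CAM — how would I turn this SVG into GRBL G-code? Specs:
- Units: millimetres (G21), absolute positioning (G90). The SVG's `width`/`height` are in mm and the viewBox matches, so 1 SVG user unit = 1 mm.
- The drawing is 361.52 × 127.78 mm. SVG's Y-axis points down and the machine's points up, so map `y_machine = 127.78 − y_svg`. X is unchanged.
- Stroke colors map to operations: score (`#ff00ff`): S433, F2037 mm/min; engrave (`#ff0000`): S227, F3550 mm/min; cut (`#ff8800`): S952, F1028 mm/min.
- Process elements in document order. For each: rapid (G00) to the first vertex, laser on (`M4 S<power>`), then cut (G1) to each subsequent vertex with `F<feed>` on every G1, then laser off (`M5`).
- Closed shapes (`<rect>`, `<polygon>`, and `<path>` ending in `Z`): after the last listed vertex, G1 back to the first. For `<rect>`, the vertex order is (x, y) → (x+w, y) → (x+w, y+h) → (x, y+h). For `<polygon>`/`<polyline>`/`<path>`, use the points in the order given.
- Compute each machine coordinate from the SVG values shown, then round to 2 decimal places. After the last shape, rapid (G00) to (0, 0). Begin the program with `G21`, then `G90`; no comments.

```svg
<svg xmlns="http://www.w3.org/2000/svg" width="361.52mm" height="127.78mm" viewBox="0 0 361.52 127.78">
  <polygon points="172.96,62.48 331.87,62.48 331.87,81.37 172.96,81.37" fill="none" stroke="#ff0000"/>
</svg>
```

G21
G90
G00 X172.96 Y65.30
M4 S227
G1 X331.87 Y65.30 F3550
G1 X331.87 Y46.41 F3550
G1 X172.96 Y46.41 F3550
G1 X172.96 Y65.30 F3550
M5
G00 X0.00 Y0.00

1 u = 1 mm; y_m = 127.78 − y.

[1] `<polygon>` rectangle, #ff0000→engrave S227 F3550: (172.96,65.30) → (331.87,65.30) → (331.87,46.41) → (172.96,46.41) → (172.96,65.30) (closed)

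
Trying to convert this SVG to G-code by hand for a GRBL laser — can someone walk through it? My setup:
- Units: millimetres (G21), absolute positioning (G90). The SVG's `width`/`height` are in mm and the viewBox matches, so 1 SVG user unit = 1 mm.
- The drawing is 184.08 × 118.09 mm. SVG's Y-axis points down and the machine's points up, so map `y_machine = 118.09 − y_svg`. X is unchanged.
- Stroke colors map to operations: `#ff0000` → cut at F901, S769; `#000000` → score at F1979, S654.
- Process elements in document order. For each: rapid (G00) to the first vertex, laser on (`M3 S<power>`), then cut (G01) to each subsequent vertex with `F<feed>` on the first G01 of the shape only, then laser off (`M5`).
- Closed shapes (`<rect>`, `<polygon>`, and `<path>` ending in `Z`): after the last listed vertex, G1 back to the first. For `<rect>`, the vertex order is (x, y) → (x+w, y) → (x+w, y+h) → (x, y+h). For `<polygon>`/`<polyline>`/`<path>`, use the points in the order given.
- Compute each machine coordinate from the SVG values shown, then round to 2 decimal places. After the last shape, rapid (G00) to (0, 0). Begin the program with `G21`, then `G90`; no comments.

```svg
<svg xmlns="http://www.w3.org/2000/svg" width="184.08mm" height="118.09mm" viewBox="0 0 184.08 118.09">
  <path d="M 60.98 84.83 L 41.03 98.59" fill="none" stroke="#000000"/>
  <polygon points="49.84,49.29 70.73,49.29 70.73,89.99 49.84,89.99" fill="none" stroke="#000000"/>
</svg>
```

viewBox `0 0 184.08 118.09` with mm width/height → 1 unit = 1 mm. Flip: y_m = 118.09 − y_svg.

**Shape 1** — `<path>` line segment, stroke `#000000` → score (S654, F1979). Machine vertices: (60.98,33.26) → (41.03,19.50). Open path.

**Shape 2** — `<polygon>` rectangle, stroke `#000000` → score (S654, F1979). Machine vertices: (49.84,68.80) → (70.73,68.80) → (70.73,28.10) → (49.84,28.10) → (49.84,68.80). Closed: final G1 returns to the first vertex.

G21
G90
G00 X60.98 Y33.26
M3 S654
G01 X41.03 Y19.50 F1979
M5
G00 X49.84 Y68.80
M3 S654
G01 X70.73 Y68.80 F1979
G01 X70.73 Y28.10
G01 X49.84 Y28.10
G01 X49.84 Y68.80
M5
G00 X0.00 Y0.00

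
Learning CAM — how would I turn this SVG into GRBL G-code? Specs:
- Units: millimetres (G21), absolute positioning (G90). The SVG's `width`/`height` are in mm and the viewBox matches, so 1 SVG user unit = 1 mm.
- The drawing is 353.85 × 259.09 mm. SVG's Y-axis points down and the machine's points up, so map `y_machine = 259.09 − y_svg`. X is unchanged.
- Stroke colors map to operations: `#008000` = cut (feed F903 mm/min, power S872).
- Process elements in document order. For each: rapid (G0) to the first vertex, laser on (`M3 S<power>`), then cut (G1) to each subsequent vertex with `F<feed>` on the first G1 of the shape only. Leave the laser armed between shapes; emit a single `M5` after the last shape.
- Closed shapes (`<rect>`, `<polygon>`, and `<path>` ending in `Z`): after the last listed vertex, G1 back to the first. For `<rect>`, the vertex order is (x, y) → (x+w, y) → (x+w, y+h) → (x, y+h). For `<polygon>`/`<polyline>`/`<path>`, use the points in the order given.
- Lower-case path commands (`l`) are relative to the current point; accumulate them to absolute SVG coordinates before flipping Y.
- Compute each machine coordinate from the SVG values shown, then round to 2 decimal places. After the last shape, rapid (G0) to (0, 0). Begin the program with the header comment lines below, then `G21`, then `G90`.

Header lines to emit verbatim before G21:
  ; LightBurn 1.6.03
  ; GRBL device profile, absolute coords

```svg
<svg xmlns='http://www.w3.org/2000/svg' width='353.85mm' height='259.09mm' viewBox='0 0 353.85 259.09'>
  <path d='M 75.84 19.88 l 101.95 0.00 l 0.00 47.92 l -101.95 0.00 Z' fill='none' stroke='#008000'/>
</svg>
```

; LightBurn 1.6.03
; GRBL device profile, absolute coords
G21
G90
G0 X75.84 Y239.21
M3 S872
G1 X177.79 Y239.21 F903
G1 X177.79 Y191.29
G1 X75.84 Y191.29
G1 X75.84 Y239.21
M5
G0 X0.00 Y0.00

viewBox `0 0 353.85 259.09` with mm width/height → 1 unit = 1 mm. Flip: y_m = 259.09 − y_svg.

**Shape 1** — `<path>` rectangle, stroke `#008000` → cut (S872, F903). Machine vertices: (75.84,239.21) → (177.79,239.21) → (177.79,191.29) → (75.84,191.29) → (75.84,239.21). Closed: final G1 returns to the first vertex.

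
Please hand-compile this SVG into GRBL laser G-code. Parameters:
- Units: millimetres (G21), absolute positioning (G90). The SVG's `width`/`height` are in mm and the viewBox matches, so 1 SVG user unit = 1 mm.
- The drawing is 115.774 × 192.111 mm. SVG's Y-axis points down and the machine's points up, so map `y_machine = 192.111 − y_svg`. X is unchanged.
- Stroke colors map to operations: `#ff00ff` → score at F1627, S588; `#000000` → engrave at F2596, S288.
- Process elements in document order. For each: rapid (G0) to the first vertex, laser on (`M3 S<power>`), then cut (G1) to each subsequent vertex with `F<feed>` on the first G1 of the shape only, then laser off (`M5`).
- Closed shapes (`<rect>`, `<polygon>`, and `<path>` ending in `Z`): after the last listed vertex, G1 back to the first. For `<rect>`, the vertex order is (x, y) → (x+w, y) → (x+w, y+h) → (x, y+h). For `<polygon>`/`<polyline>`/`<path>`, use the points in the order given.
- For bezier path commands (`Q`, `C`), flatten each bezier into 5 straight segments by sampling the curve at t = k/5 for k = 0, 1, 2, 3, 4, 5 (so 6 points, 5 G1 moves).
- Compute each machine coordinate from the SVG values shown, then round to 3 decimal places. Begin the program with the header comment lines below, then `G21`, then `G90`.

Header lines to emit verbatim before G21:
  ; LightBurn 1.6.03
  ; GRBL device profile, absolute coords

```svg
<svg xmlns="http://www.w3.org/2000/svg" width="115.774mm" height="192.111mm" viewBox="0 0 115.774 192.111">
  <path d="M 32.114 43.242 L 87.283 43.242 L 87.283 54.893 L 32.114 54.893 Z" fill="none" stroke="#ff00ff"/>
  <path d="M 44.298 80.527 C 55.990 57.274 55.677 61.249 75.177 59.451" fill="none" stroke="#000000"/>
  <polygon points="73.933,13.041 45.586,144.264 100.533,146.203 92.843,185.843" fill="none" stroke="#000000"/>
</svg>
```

; LightBurn 1.6.03
; GRBL device profile, absolute coords
G21
G90
G0 X32.114 Y148.869
M3 S588
G1 X87.283 Y148.869 F1627
G1 X87.283 Y137.218
G1 X32.114 Y137.218
G1 X32.114 Y148.869
M5
G0 X44.298 Y111.584
M3 S288
G1 X50.127 Y122.532 F2596
G1 X54.602 Y128.530
G1 X59.251 Y131.161
G1 X65.600 Y132.010
G1 X75.177 Y132.660
M5
G0 X73.933 Y179.070
M3 S288
G1 X45.586 Y47.847 F2596
G1 X100.533 Y45.908
G1 X92.843 Y6.268
G1 X73.933 Y179.070
M5

1 u = 1 mm; y_m = 192.111 − y.

[1] `<path>` rectangle, #ff00ff→score S588 F1627: (32.114,148.869) → (87.283,148.869) → (87.283,137.218) → (32.114,137.218) → (32.114,148.869) (closed)

[2] `<path>` cubic bezier, #000000→engrave S288 F2596: (44.298,111.584) → (50.127,122.532) → (54.602,128.530) → (59.251,131.161) → (65.600,132.010) → (75.177,132.660)

[3] `<polygon>` closed polygon, #000000→engrave S288 F2596: (73.933,179.070) → (45.586,47.847) → (100.533,45.908) → (92.843,6.268) → (73.933,179.070) (closed)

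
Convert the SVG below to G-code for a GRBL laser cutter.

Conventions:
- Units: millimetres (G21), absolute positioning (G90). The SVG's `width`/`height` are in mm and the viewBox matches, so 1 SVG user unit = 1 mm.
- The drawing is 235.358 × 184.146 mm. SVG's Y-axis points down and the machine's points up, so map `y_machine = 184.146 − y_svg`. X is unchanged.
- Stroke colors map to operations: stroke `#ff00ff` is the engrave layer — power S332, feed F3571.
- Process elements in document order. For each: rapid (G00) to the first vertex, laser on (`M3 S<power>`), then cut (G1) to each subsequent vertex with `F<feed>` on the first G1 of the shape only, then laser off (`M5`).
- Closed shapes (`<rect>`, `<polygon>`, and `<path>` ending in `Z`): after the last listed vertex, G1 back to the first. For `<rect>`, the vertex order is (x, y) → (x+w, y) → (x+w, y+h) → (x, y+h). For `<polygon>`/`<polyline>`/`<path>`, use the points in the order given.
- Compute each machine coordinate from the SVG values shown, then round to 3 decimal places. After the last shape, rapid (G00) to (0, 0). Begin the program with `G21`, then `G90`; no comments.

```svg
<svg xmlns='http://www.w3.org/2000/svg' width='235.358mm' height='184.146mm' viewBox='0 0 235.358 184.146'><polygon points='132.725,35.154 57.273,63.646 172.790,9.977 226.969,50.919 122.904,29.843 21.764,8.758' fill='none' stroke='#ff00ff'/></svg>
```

G21
G90
G00 X132.725 Y148.992
M3 S332
G1 X57.273 Y120.500 F3571
G1 X172.790 Y174.169
G1 X226.969 Y133.227
G1 X122.904 Y154.303
G1 X21.764 Y175.388
G1 X132.725 Y148.992
M5
G00 X0.000 Y0.000

viewBox `0 0 235.358 184.146` with mm width/height → 1 unit = 1 mm. Flip: y_m = 184.146 − y_svg.

**Shape 1** — `<polygon>` closed polygon, stroke `#ff00ff` → engrave (S332, F3571). Machine vertices: (132.725,148.992) → (57.273,120.500) → (172.790,174.169) → (226.969,133.227) → (122.904,154.303) → (21.764,175.388) → (132.725,148.992). Closed: final G1 returns to the first vertex.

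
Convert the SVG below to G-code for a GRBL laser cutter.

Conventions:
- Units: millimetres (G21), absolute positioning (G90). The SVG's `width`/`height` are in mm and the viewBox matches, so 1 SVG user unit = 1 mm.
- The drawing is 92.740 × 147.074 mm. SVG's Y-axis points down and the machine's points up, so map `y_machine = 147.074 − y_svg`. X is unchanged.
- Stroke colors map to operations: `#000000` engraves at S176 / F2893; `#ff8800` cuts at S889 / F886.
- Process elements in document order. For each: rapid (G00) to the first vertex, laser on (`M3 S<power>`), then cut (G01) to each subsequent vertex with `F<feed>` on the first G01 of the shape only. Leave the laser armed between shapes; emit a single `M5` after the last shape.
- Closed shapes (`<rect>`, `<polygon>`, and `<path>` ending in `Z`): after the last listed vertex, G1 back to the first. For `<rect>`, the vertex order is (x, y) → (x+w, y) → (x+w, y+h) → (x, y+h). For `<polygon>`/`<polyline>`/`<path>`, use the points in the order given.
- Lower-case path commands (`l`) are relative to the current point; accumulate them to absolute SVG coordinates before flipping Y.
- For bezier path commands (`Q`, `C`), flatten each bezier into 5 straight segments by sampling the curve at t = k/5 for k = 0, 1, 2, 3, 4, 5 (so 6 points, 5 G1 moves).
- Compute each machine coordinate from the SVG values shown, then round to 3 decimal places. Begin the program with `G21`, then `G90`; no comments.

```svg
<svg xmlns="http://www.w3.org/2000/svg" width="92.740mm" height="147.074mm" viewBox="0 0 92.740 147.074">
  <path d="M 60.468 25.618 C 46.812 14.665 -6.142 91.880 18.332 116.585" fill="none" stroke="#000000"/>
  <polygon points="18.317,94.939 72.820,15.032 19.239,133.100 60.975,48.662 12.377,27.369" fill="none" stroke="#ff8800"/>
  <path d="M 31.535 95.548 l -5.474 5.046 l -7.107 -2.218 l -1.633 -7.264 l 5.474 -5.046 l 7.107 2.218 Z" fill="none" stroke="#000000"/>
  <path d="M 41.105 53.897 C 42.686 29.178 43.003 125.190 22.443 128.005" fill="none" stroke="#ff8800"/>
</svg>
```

Since the viewBox matches the mm dimensions, user units are millimetres directly. The only transform is the Y-flip y_m = 147.074 − y_svg.

Shape 1 is a cubic bezier drawn with `<path>`. Its stroke #000000 means engrave at S176, F2893. After flipping Y the toolpath is (60.468,121.456) → (48.492,118.573) → (32.688,101.282) → (18.658,76.336) → (12.005,50.488) → (18.332,30.489).

Shape 2 is a closed polygon drawn with `<polygon>`. Its stroke #ff8800 means cut at S889, F886. After flipping Y the toolpath is (18.317,52.135) → (72.820,132.042) → (19.239,13.974) → (60.975,98.412) → (12.377,119.705) → (18.317,52.135), returning to the start.

Shape 3 is a regular polygon drawn with `<path>`. Its stroke #000000 means engrave at S176, F2893. After flipping Y the toolpath is (31.535,51.526) → (26.061,46.480) → (18.954,48.698) → (17.321,55.962) → (22.795,61.008) → (29.902,58.790) → (31.535,51.526), returning to the start.

Shape 4 is a cubic bezier drawn with `<path>`. Its stroke #ff8800 means cut at S889, F886. After flipping Y the toolpath is (41.105,93.177) → (41.745,95.232) → (41.140,78.580) → (38.349,53.490) → (32.431,30.230) → (22.443,19.069).

G21
G90
G00 X60.468 Y121.456
M3 S176
G01 X48.492 Y118.573 F2893
G01 X32.688 Y101.282
G01 X18.658 Y76.336
G01 X12.005 Y50.488
G01 X18.332 Y30.489
G00 X18.317 Y52.135
M3 S889
G01 X72.820 Y132.042 F886
G01 X19.239 Y13.974
G01 X60.975 Y98.412
G01 X12.377 Y119.705
G01 X18.317 Y52.135
G00 X31.535 Y51.526
M3 S176
G01 X26.061 Y46.480 F2893
G01 X18.954 Y48.698
G01 X17.321 Y55.962
G01 X22.795 Y61.008
G01 X29.902 Y58.790
G01 X31.535 Y51.526
G00 X41.105 Y93.177
M3 S889
G01 X41.745 Y95.232 F886
G01 X41.140 Y78.580
G01 X38.349 Y53.490
G01 X32.431 Y30.230
G01 X22.443 Y19.069
M5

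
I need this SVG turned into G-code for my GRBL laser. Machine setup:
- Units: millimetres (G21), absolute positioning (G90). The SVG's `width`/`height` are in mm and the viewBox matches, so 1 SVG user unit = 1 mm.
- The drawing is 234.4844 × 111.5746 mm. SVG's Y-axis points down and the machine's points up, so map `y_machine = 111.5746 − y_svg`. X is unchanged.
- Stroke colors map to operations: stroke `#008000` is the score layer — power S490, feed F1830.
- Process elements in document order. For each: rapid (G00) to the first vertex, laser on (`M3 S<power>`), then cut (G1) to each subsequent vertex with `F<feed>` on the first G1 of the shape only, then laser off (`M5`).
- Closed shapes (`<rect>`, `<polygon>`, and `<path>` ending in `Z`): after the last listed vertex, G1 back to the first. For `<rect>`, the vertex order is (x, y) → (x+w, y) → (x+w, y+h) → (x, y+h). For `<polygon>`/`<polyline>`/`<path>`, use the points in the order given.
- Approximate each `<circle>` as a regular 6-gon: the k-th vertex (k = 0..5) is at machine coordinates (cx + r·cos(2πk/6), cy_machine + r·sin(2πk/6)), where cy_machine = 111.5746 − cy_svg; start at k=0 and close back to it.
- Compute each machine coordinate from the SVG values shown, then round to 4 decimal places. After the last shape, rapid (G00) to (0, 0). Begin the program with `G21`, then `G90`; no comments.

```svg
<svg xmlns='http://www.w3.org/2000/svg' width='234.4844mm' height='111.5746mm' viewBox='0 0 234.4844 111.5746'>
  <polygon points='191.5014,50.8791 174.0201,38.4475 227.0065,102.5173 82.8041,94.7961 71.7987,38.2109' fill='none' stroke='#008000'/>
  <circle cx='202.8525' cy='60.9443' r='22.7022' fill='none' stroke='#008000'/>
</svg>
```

1 u = 1 mm; y_m = 111.5746 − y.

[1] `<polygon>` closed polygon, #008000→score S490 F1830: (191.5014,60.6955) → (174.0201,73.1271) → (227.0065,9.0573) → (82.8041,16.7785) → (71.7987,73.3637) → (191.5014,60.6955) (closed)

[2] `<circle>` circle, #008000→score S490 F1830: (225.5547,50.6303) → (214.2036,70.2910) → (191.5014,70.2910) → (180.1503,50.6303) → (191.5014,30.9696) → (214.2036,30.9696) → (225.5547,50.6303) (closed)

G21
G90
G00 X191.5014 Y60.6955
M3 S490
G1 X174.0201 Y73.1271 F1830
G1 X227.0065 Y9.0573
G1 X82.8041 Y16.7785
G1 X71.7987 Y73.3637
G1 X191.5014 Y60.6955
M5
G00 X225.5547 Y50.6303
M3 S490
G1 X214.2036 Y70.2910 F1830
G1 X191.5014 Y70.2910
G1 X180.1503 Y50.6303
G1 X191.5014 Y30.9696
G1 X214.2036 Y30.9696
G1 X225.5547 Y50.6303
M5
G00 X0.0000 Y0.0000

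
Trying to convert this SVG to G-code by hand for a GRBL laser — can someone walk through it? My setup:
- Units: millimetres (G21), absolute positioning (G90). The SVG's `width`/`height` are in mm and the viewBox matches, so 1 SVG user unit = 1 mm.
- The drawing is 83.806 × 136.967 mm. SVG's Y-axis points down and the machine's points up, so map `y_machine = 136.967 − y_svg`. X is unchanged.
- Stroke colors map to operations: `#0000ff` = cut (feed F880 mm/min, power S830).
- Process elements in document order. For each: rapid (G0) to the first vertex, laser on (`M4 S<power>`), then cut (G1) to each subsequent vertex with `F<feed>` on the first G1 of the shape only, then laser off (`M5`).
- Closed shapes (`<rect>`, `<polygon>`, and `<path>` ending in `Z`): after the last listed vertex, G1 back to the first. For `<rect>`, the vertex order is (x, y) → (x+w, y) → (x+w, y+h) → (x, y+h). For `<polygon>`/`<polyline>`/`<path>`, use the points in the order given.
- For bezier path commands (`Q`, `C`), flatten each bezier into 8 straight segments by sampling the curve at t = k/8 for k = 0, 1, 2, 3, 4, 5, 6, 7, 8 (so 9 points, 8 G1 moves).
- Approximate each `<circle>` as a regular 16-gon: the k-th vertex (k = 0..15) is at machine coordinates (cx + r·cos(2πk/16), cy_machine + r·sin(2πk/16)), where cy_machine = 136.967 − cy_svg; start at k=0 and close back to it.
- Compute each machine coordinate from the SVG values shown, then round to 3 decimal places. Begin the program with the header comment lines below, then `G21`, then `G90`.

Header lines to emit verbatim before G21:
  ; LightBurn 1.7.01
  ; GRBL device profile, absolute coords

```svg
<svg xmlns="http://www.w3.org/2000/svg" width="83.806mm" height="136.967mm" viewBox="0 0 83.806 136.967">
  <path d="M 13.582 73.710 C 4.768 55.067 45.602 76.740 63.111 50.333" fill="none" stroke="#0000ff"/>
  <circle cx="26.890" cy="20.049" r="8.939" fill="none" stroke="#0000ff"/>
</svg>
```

Since the viewBox matches the mm dimensions, user units are millimetres directly. The only transform is the Y-flip y_m = 136.967 − y_svg.

Shape 1 is a cubic bezier drawn with `<path>`. Its stroke #0000ff means cut at S830, F880. After flipping Y the toolpath is (13.582,63.257) → (12.461,68.531) → (15.140,71.061) → (20.763,71.884) → (28.475,72.034) → (37.421,72.548) → (46.746,74.463) → (55.594,78.812) → (63.111,86.634).

Shape 2 is a circle drawn with `<circle>`. Its stroke #0000ff means cut at S830, F880. After flipping Y the toolpath is (35.829,116.918) → (35.149,120.339) → (33.211,123.239) → (30.311,125.177) → (26.890,125.857) → (23.469,125.177) → (20.569,123.239) → (18.631,120.339) → (17.951,116.918) → (18.631,113.497) → (20.569,110.597) → (23.469,108.659) → (26.890,107.979) → (30.311,108.659) → (33.211,110.597) → (35.149,113.497) → (35.829,116.918), returning to the start.

; LightBurn 1.7.01
; GRBL device profile, absolute coords
G21
G90
G0 X13.582 Y63.257
M4 S830
G1 X12.461 Y68.531 F880
G1 X15.140 Y71.061
G1 X20.763 Y71.884
G1 X28.475 Y72.034
G1 X37.421 Y72.548
G1 X46.746 Y74.463
G1 X55.594 Y78.812
G1 X63.111 Y86.634
M5
G0 X35.829 Y116.918
M4 S830
G1 X35.149 Y120.339 F880
G1 X33.211 Y123.239
G1 X30.311 Y125.177
G1 X26.890 Y125.857
G1 X23.469 Y125.177
G1 X20.569 Y123.239
G1 X18.631 Y120.339
G1 X17.951 Y116.918
G1 X18.631 Y113.497
G1 X20.569 Y110.597
G1 X23.469 Y108.659
G1 X26.890 Y107.979
G1 X30.311 Y108.659
G1 X33.211 Y110.597
G1 X35.149 Y113.497
G1 X35.829 Y116.918
M5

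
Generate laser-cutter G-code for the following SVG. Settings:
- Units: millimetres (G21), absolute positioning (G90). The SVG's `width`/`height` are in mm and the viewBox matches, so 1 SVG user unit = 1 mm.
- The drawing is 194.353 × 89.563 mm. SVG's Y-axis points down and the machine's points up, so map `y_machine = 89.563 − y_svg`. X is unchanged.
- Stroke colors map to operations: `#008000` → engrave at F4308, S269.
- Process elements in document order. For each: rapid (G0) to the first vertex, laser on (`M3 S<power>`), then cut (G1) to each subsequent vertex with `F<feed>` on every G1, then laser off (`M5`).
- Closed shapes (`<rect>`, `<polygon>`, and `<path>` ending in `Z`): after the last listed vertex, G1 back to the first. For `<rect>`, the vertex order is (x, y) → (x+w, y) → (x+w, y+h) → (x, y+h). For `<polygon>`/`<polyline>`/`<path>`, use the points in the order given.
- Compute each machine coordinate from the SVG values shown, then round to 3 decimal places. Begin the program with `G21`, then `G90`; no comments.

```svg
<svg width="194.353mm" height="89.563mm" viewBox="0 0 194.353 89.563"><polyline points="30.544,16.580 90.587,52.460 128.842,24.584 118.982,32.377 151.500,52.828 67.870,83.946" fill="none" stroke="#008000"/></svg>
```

1 u = 1 mm; y_m = 89.563 − y.

[1] `<polyline>` open polyline, #008000→engrave S269 F4308: (30.544,72.983) → (90.587,37.103) → (128.842,64.979) → (118.982,57.186) → (151.500,36.735) → (67.870,5.617)

G21
G90
G0 X30.544 Y72.983
M3 S269
G1 X90.587 Y37.103 F4308
G1 X128.842 Y64.979 F4308
G1 X118.982 Y57.186 F4308
G1 X151.500 Y36.735 F4308
G1 X67.870 Y5.617 F4308
M5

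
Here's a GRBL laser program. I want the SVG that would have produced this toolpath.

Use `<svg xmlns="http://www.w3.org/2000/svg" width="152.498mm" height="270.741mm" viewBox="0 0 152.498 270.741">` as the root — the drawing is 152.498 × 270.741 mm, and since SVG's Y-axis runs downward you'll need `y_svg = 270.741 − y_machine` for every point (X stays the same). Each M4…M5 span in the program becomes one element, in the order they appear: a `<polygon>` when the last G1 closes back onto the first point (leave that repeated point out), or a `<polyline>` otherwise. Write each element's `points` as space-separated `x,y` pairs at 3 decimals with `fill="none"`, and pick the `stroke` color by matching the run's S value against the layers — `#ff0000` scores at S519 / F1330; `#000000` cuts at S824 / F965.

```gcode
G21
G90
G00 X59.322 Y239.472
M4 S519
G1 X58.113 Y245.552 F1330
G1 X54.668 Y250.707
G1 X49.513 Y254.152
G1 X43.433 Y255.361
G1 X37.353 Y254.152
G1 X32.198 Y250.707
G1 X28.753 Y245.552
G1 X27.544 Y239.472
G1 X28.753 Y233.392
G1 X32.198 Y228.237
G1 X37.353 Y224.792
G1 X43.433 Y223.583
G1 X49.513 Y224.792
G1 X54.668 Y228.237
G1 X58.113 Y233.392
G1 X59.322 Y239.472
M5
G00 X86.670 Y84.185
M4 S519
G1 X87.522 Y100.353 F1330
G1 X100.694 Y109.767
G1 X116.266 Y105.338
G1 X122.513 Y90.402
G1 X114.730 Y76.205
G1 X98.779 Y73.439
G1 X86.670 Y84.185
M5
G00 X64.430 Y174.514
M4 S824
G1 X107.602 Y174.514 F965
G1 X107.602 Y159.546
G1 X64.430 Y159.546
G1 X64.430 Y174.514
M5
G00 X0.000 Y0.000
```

<svg xmlns="http://www.w3.org/2000/svg" width="152.498mm" height="270.741mm" viewBox="0 0 152.498 270.741">
  <polygon points="59.322,31.269 58.113,25.189 54.668,20.034 49.513,16.589 43.433,15.380 37.353,16.589 32.198,20.034 28.753,25.189 27.544,31.269 28.753,37.349 32.198,42.504 37.353,45.949 43.433,47.158 49.513,45.949 54.668,42.504 58.113,37.349" fill="none" stroke="#ff0000"/>
  <polygon points="86.670,186.556 87.522,170.388 100.694,160.974 116.266,165.403 122.513,180.339 114.730,194.536 98.779,197.302" fill="none" stroke="#ff0000"/>
  <polygon points="64.430,96.227 107.602,96.227 107.602,111.195 64.430,111.195" fill="none" stroke="#000000"/>
</svg>

Each laser-on run becomes one SVG element. Flip Y back into SVG space with y_svg = 270.741 − y_machine.

Run 1: S519 ⇒ score layer `#ff0000`. The run returns to its start, so emit a `<polygon>` with points (Y-flipped): 59.322,31.269 58.113,25.189 54.668,20.034 49.513,16.589 43.433,15.380 37.353,16.589 32.198,20.034 28.753,25.189 27.544,31.269 28.753,37.349 32.198,42.504 37.353,45.949 43.433,47.158 49.513,45.949 54.668,42.504 58.113,37.349.

Run 2: the run's S519 means `#ff0000` (score). The run returns to its start, so emit a `<polygon>` with points (Y-flipped): 86.670,186.556 87.522,170.388 100.694,160.974 116.266,165.403 122.513,180.339 114.730,194.536 98.779,197.302.

Run 3: the run's S824 means `#000000` (cut). The run returns to its start, so emit a `<polygon>` with points (Y-flipped): 64.430,96.227 107.602,96.227 107.602,111.195 64.430,111.195.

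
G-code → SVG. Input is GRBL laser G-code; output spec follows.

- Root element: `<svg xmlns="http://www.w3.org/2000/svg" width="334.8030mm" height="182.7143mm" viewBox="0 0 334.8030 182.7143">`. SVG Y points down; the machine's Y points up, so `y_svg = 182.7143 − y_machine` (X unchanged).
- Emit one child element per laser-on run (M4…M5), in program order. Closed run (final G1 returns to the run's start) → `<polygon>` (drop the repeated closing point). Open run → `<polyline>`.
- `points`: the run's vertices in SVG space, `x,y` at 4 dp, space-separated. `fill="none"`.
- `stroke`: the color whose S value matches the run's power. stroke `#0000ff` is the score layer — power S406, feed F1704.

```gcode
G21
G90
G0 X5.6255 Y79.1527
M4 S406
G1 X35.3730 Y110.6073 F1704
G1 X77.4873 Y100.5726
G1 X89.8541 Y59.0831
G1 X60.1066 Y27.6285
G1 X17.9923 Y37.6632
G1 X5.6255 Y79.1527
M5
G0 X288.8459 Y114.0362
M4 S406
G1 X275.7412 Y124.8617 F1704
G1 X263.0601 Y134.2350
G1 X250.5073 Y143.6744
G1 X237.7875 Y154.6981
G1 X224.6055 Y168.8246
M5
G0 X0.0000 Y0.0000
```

<svg xmlns="http://www.w3.org/2000/svg" width="334.8030mm" height="182.7143mm" viewBox="0 0 334.8030 182.7143">
  <polygon points="5.6255,103.5616 35.3730,72.1070 77.4873,82.1417 89.8541,123.6312 60.1066,155.0858 17.9923,145.0511" fill="none" stroke="#0000ff"/>
  <polyline points="288.8459,68.6781 275.7412,57.8526 263.0601,48.4793 250.5073,39.0399 237.7875,28.0162 224.6055,13.8897" fill="none" stroke="#0000ff"/>
</svg>

y_svg = 182.7143 − y_m. Every run uses S406, so all elements get stroke `#0000ff` (score).

[1] closed run; points: 5.6255,103.5616 35.3730,72.1070 77.4873,82.1417 89.8541,123.6312 60.1066,155.0858 17.9923,145.0511

[2] open run; points: 288.8459,68.6781 275.7412,57.8526 263.0601,48.4793 250.5073,39.0399 237.7875,28.0162 224.6055,13.8897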